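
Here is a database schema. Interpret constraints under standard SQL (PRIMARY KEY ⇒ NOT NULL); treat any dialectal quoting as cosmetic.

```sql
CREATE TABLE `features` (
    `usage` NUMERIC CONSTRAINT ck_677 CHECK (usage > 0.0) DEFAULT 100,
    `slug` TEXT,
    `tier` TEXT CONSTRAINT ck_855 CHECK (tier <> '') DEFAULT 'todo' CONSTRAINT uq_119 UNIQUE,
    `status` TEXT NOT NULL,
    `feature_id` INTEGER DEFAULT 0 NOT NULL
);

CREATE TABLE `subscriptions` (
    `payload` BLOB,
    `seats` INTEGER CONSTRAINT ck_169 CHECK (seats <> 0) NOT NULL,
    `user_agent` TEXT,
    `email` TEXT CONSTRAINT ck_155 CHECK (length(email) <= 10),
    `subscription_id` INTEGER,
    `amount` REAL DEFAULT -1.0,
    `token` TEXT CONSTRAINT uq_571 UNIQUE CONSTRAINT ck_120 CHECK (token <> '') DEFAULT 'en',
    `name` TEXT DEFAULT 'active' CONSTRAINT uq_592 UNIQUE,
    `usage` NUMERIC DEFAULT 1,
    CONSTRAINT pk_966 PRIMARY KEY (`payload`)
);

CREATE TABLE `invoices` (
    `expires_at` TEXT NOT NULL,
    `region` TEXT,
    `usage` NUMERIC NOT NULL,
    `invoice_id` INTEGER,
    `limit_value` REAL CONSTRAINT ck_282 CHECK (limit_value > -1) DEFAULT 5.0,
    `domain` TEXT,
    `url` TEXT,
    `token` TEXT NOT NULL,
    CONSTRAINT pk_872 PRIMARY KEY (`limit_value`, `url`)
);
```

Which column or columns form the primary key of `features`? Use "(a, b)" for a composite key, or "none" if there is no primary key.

none

No column is declared PRIMARY KEY inline, and there is no table-level PRIMARY KEY clause in features.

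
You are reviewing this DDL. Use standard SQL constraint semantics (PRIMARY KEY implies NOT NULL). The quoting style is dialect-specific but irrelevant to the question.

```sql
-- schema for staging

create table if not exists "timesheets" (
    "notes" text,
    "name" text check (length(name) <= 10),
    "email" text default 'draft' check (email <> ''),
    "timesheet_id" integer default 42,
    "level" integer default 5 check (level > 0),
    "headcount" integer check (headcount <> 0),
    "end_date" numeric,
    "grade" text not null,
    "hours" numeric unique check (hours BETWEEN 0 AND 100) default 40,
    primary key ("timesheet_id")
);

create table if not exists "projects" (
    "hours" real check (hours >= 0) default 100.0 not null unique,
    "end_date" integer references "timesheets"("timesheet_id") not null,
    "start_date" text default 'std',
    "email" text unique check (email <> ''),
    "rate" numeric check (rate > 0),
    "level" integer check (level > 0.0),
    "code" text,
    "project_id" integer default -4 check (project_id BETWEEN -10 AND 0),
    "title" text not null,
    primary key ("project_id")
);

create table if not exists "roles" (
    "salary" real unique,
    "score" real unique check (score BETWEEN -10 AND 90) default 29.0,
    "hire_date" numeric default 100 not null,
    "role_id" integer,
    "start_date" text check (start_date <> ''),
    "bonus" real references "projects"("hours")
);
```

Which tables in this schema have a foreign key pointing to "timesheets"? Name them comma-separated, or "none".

- projects.end_date references timesheets(timesheet_id).

projects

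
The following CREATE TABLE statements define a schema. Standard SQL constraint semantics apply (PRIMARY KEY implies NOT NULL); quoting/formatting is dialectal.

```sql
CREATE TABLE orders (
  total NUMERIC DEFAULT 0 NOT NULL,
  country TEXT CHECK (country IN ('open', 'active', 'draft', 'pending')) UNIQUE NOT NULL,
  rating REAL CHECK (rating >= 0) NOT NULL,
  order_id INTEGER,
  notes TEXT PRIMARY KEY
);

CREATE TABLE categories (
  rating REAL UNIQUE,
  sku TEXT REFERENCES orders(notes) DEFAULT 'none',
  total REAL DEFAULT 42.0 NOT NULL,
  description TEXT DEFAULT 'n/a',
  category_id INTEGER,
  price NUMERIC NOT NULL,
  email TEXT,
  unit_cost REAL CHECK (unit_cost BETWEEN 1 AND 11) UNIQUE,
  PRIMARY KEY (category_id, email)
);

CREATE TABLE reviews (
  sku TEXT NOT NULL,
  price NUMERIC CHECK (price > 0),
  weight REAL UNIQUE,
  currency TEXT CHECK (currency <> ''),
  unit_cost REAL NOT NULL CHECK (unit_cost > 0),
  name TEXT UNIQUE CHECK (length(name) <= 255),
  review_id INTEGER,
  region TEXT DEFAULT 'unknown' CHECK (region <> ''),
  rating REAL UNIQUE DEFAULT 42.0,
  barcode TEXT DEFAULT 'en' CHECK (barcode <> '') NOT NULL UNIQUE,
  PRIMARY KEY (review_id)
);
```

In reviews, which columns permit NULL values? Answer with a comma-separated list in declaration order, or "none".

- sku: declared NOT NULL → not nullable.
- price: CHECK does not forbid NULL (a CHECK constraint passes when its expression is NULL) → nullable.
- weight: UNIQUE does not imply NOT NULL → nullable.
- currency: CHECK does not forbid NULL (a CHECK constraint passes when its expression is NULL) → nullable.
- unit_cost: declared NOT NULL → not nullable.
- name: CHECK does not forbid NULL (a CHECK constraint passes when its expression is NULL) → nullable.
- review_id: part of the PRIMARY KEY, which implies NOT NULL → not nullable.
- region: CHECK does not forbid NULL (a CHECK constraint passes when its expression is NULL) → nullable.
- rating: UNIQUE does not imply NOT NULL → nullable.
- barcode: declared NOT NULL → not nullable.

price, weight, currency, name, region, rating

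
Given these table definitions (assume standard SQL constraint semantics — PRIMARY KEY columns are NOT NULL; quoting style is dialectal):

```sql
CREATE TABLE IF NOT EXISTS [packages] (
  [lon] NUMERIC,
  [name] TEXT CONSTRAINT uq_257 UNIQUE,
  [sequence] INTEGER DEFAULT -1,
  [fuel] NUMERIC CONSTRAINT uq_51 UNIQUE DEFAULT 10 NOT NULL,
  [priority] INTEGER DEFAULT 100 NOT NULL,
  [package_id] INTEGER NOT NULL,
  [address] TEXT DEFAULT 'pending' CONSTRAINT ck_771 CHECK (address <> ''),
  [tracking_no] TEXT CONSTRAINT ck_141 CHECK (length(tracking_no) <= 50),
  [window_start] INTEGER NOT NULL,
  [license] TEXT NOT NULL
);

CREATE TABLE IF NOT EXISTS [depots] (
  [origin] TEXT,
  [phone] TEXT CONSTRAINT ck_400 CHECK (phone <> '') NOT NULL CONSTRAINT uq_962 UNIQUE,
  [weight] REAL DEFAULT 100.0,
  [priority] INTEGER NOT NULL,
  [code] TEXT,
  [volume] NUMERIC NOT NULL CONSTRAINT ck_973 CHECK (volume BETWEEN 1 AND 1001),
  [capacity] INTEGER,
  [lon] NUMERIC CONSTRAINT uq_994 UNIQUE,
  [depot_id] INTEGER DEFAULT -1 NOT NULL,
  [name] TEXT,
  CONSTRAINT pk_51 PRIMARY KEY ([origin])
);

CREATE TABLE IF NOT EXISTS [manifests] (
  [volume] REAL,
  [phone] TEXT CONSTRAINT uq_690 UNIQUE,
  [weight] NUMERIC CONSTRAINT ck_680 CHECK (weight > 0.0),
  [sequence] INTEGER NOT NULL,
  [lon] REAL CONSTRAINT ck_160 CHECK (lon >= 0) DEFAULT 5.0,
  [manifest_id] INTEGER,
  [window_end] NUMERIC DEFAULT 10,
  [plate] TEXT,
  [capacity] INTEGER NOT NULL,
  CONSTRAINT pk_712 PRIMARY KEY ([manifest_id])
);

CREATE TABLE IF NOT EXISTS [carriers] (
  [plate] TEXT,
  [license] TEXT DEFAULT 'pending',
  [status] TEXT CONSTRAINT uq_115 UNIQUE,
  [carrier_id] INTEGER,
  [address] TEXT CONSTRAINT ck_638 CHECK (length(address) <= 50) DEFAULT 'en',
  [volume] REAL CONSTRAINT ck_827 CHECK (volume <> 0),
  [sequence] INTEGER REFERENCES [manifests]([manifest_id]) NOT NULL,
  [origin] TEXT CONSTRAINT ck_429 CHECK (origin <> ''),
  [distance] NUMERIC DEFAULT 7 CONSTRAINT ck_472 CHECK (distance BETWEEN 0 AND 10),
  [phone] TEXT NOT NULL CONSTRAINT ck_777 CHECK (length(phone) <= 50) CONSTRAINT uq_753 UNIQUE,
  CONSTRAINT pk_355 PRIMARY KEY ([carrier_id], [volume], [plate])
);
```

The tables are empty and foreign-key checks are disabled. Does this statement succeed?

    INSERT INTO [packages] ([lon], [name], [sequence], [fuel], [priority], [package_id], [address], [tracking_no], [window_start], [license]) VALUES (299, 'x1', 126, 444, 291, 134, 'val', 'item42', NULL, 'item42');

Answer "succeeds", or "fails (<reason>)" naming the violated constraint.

fails (NOT NULL on window_start)

window_start is explicitly set to NULL, but window_start is declared NOT NULL.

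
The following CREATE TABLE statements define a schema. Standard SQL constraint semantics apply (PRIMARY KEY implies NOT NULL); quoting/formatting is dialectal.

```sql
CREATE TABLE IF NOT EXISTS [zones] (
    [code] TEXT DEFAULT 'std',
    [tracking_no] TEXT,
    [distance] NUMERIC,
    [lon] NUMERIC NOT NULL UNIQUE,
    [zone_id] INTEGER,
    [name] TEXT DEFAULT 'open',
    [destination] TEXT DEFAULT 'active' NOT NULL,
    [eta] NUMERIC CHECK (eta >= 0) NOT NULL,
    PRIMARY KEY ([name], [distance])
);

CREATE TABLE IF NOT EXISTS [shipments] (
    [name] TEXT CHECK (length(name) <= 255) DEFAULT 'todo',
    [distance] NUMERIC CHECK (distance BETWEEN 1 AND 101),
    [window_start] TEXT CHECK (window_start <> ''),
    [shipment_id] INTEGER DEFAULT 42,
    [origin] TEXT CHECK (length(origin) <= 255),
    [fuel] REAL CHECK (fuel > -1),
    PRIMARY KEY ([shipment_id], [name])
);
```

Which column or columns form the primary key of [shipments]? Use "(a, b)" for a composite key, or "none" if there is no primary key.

(shipment_id, name)

A table-level PRIMARY KEY clause names 2 columns: shipment_id, name.
This is a composite key — the combination is unique, not each column individually.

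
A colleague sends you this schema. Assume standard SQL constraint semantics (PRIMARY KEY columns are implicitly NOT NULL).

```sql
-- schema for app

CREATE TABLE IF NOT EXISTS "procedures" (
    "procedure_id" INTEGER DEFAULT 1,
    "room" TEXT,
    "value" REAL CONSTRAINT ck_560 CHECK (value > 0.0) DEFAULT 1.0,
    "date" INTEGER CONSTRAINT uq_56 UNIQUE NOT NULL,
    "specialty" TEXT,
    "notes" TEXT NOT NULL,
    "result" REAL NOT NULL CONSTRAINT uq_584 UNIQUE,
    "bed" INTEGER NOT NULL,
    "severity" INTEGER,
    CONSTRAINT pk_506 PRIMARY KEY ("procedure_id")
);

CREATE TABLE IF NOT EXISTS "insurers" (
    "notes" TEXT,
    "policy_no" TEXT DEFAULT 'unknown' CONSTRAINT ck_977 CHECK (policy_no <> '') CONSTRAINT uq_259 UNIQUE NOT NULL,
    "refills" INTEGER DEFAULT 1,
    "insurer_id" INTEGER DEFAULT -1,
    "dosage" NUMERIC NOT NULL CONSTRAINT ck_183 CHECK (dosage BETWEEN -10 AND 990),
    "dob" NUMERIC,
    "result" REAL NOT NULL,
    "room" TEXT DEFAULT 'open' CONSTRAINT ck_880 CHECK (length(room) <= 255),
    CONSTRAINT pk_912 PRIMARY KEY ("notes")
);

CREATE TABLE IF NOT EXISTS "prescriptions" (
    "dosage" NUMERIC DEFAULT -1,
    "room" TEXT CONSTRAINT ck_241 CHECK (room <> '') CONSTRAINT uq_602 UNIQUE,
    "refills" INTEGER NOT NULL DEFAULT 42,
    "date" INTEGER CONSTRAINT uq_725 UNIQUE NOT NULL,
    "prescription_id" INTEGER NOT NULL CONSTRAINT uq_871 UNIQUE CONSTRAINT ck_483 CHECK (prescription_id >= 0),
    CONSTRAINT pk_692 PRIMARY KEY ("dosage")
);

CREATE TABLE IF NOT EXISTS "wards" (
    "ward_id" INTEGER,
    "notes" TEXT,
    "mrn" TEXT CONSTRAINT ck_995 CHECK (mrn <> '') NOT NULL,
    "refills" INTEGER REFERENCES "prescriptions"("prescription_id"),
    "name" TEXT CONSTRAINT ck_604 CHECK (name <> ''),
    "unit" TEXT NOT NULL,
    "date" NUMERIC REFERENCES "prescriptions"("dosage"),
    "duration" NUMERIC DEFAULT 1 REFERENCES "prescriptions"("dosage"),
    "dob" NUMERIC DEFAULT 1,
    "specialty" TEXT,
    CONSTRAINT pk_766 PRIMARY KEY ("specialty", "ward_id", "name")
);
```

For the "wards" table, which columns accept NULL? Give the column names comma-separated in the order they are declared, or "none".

- ward_id: part of the PRIMARY KEY, which implies NOT NULL → not nullable.
- notes: no NOT NULL constraint applies → nullable.
- mrn: declared NOT NULL → not nullable.
- refills: a foreign key column may be NULL unless separately constrained → nullable.
- name: part of the PRIMARY KEY, which implies NOT NULL → not nullable.
- unit: declared NOT NULL → not nullable.
- date: a foreign key column may be NULL unless separately constrained → nullable.
- duration: a foreign key column may be NULL unless separately constrained → nullable.
- dob: DEFAULT only fills an omitted column; an explicit NULL is still allowed → nullable.
- specialty: part of the PRIMARY KEY, which implies NOT NULL → not nullable.

notes, refills, date, duration, dob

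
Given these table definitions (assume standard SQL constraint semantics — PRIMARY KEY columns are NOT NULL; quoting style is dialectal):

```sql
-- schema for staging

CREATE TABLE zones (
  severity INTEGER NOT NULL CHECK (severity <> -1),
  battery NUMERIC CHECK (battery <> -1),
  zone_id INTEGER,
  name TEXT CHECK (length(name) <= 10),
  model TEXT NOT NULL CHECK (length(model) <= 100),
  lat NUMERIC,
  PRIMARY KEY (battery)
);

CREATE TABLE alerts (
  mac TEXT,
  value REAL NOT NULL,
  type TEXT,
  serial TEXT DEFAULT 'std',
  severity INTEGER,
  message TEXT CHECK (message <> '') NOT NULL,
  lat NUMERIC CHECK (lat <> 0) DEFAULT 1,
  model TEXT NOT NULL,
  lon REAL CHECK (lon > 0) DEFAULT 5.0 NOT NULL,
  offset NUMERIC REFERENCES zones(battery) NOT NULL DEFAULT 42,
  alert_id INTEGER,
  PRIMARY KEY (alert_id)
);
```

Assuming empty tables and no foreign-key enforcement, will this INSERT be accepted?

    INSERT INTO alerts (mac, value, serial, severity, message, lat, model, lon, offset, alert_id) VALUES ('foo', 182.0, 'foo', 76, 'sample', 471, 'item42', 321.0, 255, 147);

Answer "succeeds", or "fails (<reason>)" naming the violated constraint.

succeeds

NOT NULL columns: alert_id is supplied; lon is supplied; message is supplied; model is supplied; offset is supplied; value is supplied.
CHECK constraints: 'sample' satisfies (message <> ''); 471 satisfies (lat <> 0); 321.0 satisfies (lon > 0).
No constraint is violated.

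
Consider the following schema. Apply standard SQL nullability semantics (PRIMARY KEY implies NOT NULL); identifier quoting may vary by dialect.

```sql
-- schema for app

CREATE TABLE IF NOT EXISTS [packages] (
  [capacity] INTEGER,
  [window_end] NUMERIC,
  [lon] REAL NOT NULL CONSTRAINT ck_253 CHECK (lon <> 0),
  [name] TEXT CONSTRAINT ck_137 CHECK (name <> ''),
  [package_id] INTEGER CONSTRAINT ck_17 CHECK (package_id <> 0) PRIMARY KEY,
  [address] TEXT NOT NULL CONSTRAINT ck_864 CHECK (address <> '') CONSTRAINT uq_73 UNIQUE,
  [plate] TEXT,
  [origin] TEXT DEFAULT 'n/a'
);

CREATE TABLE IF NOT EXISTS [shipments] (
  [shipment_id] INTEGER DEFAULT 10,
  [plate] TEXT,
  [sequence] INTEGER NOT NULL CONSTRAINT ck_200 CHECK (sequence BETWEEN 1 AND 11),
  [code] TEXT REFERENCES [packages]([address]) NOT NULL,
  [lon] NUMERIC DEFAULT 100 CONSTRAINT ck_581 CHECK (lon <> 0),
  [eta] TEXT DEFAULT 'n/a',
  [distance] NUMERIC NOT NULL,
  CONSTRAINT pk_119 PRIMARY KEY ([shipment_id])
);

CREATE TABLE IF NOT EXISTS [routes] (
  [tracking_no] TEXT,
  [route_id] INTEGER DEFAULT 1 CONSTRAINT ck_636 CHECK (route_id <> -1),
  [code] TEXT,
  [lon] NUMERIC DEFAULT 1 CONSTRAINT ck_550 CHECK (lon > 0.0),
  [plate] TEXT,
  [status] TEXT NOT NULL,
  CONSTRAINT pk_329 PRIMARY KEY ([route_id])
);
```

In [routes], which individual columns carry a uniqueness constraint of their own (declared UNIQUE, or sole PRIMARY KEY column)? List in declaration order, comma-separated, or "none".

- tracking_no: no UNIQUE or single-column PK constraint.
- route_id: single-column PRIMARY KEY → unique.
- code: no UNIQUE or single-column PK constraint.
- lon: no UNIQUE or single-column PK constraint.
- plate: no UNIQUE or single-column PK constraint.
- status: no UNIQUE or single-column PK constraint.

route_id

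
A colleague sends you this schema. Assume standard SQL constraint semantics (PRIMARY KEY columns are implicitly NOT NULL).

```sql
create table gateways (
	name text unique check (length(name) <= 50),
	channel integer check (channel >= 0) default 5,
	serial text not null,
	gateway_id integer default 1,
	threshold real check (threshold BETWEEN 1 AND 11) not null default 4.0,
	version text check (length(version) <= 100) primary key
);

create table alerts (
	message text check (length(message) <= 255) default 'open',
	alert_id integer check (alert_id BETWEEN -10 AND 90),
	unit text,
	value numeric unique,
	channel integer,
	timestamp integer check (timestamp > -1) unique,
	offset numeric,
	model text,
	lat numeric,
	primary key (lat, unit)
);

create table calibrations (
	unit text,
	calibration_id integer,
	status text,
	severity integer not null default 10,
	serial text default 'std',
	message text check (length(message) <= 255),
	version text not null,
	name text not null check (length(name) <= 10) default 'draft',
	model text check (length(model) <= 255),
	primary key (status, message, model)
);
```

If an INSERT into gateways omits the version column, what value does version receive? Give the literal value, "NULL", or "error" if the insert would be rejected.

error

version has no DEFAULT clause.
Omitting it would insert NULL, but it is part of the PRIMARY KEY, so the INSERT fails.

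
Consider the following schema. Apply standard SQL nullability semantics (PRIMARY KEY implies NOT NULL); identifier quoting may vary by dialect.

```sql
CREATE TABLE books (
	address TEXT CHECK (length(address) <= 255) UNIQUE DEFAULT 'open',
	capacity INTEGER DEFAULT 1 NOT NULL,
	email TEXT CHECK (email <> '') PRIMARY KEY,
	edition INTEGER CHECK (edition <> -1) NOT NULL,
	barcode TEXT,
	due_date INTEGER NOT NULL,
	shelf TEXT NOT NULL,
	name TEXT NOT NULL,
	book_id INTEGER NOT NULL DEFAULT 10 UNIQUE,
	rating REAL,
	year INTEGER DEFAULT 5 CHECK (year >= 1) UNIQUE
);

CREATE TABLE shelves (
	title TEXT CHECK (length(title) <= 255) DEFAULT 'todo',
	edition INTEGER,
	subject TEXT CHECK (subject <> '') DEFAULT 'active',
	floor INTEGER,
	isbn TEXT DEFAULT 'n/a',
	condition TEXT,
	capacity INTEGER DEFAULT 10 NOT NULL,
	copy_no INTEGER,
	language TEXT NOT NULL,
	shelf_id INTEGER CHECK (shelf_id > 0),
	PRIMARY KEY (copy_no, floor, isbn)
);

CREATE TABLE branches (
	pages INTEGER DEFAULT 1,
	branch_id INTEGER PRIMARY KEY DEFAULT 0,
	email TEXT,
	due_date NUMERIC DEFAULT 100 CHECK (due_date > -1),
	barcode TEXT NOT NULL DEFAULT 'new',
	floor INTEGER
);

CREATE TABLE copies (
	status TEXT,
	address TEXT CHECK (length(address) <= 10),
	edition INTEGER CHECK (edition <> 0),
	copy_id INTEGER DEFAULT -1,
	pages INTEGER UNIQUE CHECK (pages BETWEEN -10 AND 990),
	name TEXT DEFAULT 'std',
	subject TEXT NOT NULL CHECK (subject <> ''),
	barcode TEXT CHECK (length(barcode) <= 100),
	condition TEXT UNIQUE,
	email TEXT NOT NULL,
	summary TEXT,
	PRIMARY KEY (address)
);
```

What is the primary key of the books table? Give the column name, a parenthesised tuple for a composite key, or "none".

email

email is declared PRIMARY KEY inline on the column.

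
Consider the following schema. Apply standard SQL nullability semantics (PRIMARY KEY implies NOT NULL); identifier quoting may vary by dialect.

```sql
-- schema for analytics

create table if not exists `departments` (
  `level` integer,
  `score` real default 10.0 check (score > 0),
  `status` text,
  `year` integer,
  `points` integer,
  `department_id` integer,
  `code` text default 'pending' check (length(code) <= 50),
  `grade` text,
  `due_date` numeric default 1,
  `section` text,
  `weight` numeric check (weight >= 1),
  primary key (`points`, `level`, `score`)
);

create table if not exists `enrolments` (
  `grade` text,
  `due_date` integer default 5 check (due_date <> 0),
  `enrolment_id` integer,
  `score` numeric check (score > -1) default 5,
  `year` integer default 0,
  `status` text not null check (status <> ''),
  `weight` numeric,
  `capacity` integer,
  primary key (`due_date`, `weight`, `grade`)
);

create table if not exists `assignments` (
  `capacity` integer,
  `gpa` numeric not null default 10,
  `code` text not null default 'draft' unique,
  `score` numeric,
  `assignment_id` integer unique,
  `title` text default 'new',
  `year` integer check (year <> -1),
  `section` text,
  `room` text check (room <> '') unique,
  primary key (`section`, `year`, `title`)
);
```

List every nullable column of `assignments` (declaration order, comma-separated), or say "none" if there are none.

capacity, score, assignment_id, room

- capacity: no NOT NULL constraint applies → nullable.
- gpa: declared NOT NULL → not nullable.
- code: declared NOT NULL → not nullable.
- score: no NOT NULL constraint applies → nullable.
- assignment_id: UNIQUE does not imply NOT NULL → nullable.
- title: part of the PRIMARY KEY, which implies NOT NULL → not nullable.
- year: part of the PRIMARY KEY, which implies NOT NULL → not nullable.
- section: part of the PRIMARY KEY, which implies NOT NULL → not nullable.
- room: CHECK does not forbid NULL (a CHECK constraint passes when its expression is NULL) → nullable.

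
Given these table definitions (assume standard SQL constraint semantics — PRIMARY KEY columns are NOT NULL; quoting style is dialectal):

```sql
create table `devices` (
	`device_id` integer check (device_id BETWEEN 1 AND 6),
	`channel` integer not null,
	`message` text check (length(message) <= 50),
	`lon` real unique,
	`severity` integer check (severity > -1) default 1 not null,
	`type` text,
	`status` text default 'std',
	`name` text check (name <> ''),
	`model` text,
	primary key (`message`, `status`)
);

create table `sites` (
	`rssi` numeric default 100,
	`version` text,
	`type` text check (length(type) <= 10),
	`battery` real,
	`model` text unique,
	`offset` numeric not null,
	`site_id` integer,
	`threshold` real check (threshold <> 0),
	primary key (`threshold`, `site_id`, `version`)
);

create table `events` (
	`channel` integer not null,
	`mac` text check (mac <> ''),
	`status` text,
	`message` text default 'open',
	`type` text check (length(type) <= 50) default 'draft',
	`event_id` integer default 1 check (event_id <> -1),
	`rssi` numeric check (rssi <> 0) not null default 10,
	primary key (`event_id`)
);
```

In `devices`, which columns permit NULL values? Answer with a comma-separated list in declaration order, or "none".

- device_id: CHECK does not forbid NULL (a CHECK constraint passes when its expression is NULL) → nullable.
- channel: declared NOT NULL → not nullable.
- message: part of the PRIMARY KEY, which implies NOT NULL → not nullable.
- lon: UNIQUE does not imply NOT NULL → nullable.
- severity: declared NOT NULL → not nullable.
- type: no NOT NULL constraint applies → nullable.
- status: part of the PRIMARY KEY, which implies NOT NULL → not nullable.
- name: CHECK does not forbid NULL (a CHECK constraint passes when its expression is NULL) → nullable.
- model: no NOT NULL constraint applies → nullable.

device_id, lon, type, name, model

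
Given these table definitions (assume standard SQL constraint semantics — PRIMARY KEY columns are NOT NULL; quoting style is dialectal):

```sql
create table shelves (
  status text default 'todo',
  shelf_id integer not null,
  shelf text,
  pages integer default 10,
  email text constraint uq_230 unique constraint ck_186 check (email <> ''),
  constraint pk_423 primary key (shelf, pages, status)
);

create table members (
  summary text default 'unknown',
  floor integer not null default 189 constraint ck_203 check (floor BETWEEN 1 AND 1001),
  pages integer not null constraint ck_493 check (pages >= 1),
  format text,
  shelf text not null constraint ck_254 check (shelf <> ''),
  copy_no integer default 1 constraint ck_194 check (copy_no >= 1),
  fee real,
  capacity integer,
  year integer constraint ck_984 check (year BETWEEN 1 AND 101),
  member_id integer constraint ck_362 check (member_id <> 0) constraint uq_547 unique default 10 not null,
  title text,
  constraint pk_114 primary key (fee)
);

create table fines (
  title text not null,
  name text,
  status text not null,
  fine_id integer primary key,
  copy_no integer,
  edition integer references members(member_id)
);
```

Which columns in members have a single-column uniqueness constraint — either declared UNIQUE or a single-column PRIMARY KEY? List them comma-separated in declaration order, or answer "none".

- summary: no UNIQUE or single-column PK constraint.
- floor: no UNIQUE or single-column PK constraint.
- pages: no UNIQUE or single-column PK constraint.
- format: no UNIQUE or single-column PK constraint.
- shelf: no UNIQUE or single-column PK constraint.
- copy_no: no UNIQUE or single-column PK constraint.
- fee: single-column PRIMARY KEY → unique.
- capacity: no UNIQUE or single-column PK constraint.
- year: no UNIQUE or single-column PK constraint.
- member_id: declared UNIQUE → unique.
- title: no UNIQUE or single-column PK constraint.

fee, member_id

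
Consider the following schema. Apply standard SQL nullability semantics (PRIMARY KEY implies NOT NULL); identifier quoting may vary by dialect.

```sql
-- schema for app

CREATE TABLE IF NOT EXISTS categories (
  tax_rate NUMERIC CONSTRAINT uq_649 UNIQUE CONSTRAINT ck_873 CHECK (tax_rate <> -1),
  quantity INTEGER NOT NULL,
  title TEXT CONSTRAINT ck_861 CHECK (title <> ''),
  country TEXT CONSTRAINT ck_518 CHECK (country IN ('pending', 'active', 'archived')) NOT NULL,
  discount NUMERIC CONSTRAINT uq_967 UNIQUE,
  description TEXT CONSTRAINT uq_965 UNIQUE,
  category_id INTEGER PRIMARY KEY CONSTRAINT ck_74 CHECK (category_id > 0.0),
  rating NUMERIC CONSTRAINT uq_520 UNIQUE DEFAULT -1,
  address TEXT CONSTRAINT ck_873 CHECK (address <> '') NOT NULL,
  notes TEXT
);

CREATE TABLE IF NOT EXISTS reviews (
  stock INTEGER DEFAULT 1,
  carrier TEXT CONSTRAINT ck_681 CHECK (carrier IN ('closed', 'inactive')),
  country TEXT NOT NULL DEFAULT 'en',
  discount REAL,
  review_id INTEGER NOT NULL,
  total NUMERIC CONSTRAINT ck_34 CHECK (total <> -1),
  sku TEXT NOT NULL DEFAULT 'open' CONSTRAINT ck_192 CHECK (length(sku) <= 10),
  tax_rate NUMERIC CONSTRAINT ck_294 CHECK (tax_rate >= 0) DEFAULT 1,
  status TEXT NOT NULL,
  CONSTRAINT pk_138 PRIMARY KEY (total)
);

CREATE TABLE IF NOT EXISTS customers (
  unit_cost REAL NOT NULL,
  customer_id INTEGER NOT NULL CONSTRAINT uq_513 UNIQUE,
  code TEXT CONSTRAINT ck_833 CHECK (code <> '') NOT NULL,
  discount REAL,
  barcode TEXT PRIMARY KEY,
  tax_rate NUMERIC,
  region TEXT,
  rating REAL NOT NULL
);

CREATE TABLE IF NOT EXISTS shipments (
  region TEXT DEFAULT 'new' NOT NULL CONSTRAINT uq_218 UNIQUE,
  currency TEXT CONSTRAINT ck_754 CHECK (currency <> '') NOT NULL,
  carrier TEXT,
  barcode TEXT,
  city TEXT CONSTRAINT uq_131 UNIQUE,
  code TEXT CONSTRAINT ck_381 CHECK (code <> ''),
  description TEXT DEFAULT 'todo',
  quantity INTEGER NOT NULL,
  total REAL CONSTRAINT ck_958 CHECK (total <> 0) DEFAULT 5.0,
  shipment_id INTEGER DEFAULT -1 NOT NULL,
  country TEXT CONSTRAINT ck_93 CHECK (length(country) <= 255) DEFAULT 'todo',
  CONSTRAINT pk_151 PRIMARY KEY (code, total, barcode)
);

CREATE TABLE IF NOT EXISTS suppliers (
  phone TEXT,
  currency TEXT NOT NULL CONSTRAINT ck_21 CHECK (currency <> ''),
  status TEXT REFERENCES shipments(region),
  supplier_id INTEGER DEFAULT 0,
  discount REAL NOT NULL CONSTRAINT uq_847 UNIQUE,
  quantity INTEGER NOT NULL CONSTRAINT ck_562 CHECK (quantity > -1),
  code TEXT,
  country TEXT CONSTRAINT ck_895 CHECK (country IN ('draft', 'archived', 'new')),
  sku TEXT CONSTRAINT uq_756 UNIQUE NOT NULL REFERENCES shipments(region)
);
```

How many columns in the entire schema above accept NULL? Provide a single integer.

categories: 6 nullable (tax_rate, title, discount, description, rating, notes — PK (category_id) and explicit NOT NULL columns excluded).
reviews: 4 nullable (stock, carrier, discount, tax_rate — PK (total) and explicit NOT NULL columns excluded).
customers: 3 nullable (discount, tax_rate, region — PK (barcode) and explicit NOT NULL columns excluded).
shipments: 4 nullable (carrier, city, description, country — PK (code, total, barcode) and explicit NOT NULL columns excluded).
suppliers: 5 nullable (phone, status, supplier_id, code, country — PK none and explicit NOT NULL columns excluded).
Total: 6 + 4 + 3 + 4 + 5 = 22.

22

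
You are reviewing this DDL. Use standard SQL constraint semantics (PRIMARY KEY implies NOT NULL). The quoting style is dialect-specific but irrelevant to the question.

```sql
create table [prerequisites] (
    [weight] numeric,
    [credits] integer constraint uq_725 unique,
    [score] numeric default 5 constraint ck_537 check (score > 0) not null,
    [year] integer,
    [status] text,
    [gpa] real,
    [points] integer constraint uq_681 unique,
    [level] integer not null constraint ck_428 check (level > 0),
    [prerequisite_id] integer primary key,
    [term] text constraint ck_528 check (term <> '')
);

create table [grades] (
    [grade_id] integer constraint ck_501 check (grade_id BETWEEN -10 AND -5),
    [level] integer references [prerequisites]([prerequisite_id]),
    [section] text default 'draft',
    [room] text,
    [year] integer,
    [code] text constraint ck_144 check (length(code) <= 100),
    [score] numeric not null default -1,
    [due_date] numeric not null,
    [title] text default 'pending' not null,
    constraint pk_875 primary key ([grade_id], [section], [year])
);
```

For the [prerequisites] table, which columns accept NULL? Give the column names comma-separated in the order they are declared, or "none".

weight, credits, year, status, gpa, points, term

- weight: no NOT NULL constraint applies → nullable.
- credits: UNIQUE does not imply NOT NULL → nullable.
- score: declared NOT NULL → not nullable.
- year: no NOT NULL constraint applies → nullable.
- status: no NOT NULL constraint applies → nullable.
- gpa: no NOT NULL constraint applies → nullable.
- points: UNIQUE does not imply NOT NULL → nullable.
- level: declared NOT NULL → not nullable.
- prerequisite_id: part of the PRIMARY KEY, which implies NOT NULL → not nullable.
- term: CHECK does not forbid NULL (a CHECK constraint passes when its expression is NULL) → nullable.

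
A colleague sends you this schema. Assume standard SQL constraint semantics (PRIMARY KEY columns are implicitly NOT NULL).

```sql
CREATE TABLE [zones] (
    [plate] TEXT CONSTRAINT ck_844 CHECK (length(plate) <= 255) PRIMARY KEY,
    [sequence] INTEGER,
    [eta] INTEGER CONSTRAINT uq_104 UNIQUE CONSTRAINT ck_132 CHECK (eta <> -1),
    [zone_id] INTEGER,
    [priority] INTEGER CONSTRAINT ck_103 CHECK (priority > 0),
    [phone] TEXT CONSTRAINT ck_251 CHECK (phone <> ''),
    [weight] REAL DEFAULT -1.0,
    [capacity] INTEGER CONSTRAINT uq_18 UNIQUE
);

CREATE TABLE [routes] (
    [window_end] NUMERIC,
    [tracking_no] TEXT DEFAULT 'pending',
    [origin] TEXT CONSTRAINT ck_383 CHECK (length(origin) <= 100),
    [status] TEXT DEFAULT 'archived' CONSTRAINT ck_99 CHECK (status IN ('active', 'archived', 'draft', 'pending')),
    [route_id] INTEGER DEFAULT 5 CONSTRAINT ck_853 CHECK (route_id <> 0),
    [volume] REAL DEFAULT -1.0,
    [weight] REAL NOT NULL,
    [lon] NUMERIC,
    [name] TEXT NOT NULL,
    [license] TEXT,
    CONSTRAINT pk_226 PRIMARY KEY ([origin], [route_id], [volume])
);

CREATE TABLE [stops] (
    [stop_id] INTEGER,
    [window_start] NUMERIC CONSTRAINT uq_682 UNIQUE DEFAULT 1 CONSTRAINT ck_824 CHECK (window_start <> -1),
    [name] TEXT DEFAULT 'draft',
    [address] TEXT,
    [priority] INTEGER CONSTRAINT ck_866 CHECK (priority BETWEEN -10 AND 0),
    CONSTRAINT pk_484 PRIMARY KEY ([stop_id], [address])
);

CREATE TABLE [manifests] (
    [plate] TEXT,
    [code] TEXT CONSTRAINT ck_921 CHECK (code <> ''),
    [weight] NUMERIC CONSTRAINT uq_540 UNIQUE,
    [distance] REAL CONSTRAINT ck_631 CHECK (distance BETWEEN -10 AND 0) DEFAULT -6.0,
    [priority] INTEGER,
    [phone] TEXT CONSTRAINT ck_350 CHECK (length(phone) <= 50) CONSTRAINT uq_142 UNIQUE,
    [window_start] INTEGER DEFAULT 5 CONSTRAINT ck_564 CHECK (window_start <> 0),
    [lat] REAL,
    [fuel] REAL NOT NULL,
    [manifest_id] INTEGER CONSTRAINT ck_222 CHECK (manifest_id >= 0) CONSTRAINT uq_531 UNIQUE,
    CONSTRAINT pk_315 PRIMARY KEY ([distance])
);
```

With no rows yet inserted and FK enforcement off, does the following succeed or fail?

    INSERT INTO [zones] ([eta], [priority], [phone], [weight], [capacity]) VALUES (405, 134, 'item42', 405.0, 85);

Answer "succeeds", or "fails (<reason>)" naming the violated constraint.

plate is omitted from the column list and has no DEFAULT, so it would receive NULL.
But plate is part of the PRIMARY KEY (implied NOT NULL).

fails (NOT NULL on plate)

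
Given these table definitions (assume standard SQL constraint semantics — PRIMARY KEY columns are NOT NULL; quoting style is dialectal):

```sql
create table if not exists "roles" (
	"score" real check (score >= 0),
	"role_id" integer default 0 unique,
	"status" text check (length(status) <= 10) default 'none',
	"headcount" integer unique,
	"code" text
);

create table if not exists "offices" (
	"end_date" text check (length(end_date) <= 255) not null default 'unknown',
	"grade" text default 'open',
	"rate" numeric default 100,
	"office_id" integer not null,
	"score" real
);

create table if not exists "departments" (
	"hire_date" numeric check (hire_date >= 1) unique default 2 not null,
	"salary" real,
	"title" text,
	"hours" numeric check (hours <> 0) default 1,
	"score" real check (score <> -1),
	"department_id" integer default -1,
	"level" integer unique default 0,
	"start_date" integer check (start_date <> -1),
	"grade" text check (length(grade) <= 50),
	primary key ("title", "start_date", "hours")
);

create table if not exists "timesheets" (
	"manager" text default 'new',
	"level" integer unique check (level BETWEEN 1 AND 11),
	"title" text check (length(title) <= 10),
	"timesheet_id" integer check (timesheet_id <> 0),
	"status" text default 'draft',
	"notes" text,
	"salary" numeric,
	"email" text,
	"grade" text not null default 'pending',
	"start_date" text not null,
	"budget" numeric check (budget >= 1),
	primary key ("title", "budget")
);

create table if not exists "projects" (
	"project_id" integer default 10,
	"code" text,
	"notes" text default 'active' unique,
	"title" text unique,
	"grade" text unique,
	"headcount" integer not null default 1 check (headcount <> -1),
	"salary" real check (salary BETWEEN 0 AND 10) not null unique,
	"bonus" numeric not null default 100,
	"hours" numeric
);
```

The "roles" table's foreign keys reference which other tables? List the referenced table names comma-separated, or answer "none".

none

No column in roles has a REFERENCES clause.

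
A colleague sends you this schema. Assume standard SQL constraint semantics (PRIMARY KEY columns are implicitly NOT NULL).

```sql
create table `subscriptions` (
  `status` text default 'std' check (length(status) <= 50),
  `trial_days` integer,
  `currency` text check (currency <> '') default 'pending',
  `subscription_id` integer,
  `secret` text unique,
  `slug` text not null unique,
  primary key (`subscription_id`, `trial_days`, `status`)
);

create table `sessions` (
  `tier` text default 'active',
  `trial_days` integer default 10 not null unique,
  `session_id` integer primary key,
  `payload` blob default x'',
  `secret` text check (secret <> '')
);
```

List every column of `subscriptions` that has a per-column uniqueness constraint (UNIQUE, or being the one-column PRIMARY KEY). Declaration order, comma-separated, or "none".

secret, slug

- status: part of a composite PRIMARY KEY — only the tuple is unique, not this column on its own.
- trial_days: part of a composite PRIMARY KEY — only the tuple is unique, not this column on its own.
- currency: no UNIQUE or single-column PK constraint.
- subscription_id: part of a composite PRIMARY KEY — only the tuple is unique, not this column on its own.
- secret: declared UNIQUE → unique.
- slug: declared UNIQUE → unique.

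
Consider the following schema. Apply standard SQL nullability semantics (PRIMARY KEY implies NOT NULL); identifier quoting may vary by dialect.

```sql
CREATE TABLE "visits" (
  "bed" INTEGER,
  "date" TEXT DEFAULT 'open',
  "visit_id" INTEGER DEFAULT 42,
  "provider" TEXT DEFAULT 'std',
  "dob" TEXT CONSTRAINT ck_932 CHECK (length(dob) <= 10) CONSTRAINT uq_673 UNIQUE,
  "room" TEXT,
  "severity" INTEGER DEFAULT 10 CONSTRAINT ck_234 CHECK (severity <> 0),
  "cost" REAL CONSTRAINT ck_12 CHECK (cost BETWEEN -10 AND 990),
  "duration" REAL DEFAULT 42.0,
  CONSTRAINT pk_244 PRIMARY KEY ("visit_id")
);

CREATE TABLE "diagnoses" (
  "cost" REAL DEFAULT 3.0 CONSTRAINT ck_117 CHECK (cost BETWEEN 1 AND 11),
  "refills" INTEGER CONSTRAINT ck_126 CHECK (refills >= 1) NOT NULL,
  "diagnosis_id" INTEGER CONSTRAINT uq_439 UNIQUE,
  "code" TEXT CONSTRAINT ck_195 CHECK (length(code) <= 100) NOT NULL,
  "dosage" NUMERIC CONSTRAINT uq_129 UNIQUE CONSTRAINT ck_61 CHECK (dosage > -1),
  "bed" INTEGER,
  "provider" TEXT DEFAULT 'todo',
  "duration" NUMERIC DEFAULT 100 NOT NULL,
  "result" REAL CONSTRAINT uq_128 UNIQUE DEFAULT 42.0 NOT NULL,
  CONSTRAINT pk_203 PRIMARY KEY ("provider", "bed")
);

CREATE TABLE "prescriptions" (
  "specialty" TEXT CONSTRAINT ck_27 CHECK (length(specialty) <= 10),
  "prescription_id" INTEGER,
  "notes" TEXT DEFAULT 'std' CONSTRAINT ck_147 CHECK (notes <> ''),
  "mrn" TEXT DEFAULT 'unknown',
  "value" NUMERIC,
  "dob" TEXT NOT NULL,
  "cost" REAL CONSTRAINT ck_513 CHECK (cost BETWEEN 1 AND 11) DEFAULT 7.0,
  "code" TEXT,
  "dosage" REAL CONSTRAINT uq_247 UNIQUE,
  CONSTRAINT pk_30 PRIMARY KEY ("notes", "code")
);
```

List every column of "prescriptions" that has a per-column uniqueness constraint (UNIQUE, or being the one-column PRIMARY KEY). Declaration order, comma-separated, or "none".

- specialty: no UNIQUE or single-column PK constraint.
- prescription_id: no UNIQUE or single-column PK constraint.
- notes: part of a composite PRIMARY KEY — only the tuple is unique, not this column on its own.
- mrn: no UNIQUE or single-column PK constraint.
- value: no UNIQUE or single-column PK constraint.
- dob: no UNIQUE or single-column PK constraint.
- cost: no UNIQUE or single-column PK constraint.
- code: part of a composite PRIMARY KEY — only the tuple is unique, not this column on its own.
- dosage: declared UNIQUE → unique.

dosage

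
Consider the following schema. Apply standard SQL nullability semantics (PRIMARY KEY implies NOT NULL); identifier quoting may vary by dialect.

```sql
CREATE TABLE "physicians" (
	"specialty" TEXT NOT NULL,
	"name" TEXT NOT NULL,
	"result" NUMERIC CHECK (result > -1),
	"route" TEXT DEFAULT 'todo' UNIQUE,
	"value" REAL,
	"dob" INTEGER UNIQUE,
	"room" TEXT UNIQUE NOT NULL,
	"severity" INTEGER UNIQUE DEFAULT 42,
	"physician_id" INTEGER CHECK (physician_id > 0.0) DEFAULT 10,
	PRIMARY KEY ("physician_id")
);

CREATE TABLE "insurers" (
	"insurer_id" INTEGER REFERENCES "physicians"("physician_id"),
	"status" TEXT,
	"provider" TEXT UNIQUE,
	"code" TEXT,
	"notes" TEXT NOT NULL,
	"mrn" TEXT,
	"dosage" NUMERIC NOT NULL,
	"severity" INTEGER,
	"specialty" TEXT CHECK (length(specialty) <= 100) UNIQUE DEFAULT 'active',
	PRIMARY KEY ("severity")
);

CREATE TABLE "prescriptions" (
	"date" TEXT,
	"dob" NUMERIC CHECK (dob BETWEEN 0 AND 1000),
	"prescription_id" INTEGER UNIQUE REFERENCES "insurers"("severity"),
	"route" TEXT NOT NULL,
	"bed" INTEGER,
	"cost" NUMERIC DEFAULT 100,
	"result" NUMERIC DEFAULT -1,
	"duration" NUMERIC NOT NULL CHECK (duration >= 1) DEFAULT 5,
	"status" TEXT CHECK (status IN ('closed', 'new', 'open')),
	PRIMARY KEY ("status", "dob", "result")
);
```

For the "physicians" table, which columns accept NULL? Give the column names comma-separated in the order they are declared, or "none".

- specialty: declared NOT NULL → not nullable.
- name: declared NOT NULL → not nullable.
- result: CHECK does not forbid NULL (a CHECK constraint passes when its expression is NULL) → nullable.
- route: UNIQUE does not imply NOT NULL → nullable.
- value: no NOT NULL constraint applies → nullable.
- dob: UNIQUE does not imply NOT NULL → nullable.
- room: declared NOT NULL → not nullable.
- severity: UNIQUE does not imply NOT NULL → nullable.
- physician_id: part of the PRIMARY KEY, which implies NOT NULL → not nullable.

result, route, value, dob, severity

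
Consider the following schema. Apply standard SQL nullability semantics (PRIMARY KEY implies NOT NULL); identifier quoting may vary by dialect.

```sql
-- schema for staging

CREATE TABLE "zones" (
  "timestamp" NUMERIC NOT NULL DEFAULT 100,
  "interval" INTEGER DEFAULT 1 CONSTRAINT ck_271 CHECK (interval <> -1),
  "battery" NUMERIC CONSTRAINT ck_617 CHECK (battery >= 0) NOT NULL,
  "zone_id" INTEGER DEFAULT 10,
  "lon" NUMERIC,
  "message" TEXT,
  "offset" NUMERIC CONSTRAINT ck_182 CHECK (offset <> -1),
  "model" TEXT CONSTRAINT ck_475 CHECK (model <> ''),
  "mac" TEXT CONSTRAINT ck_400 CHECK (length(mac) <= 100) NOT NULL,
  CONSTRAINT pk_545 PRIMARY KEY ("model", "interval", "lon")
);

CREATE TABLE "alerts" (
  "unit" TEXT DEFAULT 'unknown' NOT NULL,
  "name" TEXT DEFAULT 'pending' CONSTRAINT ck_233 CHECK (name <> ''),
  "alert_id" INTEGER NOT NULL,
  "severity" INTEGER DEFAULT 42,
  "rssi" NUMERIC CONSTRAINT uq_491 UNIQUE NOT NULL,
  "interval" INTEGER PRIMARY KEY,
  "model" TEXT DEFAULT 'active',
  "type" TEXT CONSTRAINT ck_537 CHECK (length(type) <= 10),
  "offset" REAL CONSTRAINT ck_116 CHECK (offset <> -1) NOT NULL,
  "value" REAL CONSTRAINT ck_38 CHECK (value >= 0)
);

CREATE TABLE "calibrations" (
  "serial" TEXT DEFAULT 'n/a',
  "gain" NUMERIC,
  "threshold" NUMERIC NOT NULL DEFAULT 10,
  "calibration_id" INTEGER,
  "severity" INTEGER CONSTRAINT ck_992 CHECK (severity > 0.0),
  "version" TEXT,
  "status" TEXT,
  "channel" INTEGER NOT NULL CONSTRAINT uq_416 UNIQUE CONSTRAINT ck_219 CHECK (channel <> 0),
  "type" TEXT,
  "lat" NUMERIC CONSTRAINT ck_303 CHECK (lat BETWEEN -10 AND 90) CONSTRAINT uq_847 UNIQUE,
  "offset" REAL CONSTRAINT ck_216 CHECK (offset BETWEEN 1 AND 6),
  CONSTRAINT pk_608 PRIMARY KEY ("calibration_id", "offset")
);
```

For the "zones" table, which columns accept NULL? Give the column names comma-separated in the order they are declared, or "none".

zone_id, message, offset

- timestamp: declared NOT NULL → not nullable.
- interval: part of the PRIMARY KEY, which implies NOT NULL → not nullable.
- battery: declared NOT NULL → not nullable.
- zone_id: DEFAULT only fills an omitted column; an explicit NULL is still allowed → nullable.
- lon: part of the PRIMARY KEY, which implies NOT NULL → not nullable.
- message: no NOT NULL constraint applies → nullable.
- offset: CHECK does not forbid NULL (a CHECK constraint passes when its expression is NULL) → nullable.
- model: part of the PRIMARY KEY, which implies NOT NULL → not nullable.
- mac: declared NOT NULL → not nullable.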